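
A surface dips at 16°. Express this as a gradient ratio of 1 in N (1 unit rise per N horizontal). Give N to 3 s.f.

1 : N means tan θ = 1/N, so N = 1/tan 16° = 1/0.2867

1 in 3.49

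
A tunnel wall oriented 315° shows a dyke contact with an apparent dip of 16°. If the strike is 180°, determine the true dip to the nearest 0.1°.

The section is 45° from the strike.
tan δ = tan α / sin β = tan 16° / sin 45° = 0.2867 / 0.7071 = 0.4055
true dip = arctan 0.4055 = 22.07°

22.1°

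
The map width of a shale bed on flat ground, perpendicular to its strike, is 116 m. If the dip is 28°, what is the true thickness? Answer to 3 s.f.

54.5 m

True thickness t = w · sin(dip) = 116 × sin 28°
t = 116 × 0.4695 = 54.459 m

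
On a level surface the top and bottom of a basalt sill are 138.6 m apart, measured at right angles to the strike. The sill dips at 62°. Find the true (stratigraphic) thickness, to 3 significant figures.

122 m

True thickness t = w · sin(dip) = 138.6 × sin 62°
t = 138.6 × 0.8829 = 122.377 m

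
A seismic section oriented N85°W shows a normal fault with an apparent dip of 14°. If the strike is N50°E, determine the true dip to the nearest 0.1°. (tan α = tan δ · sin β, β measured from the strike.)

The section is 45° from the strike.
tan(true dip) = tan 14° / sin 45° = 0.3526
true dip = arctan 0.3526 = 19.42°

19.4°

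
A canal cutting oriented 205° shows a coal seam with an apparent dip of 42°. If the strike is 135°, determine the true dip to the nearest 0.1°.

β = acute angle between strike 135° and section 205° = 70°.
tan(true dip) = tan 42° / sin 70° = 0.9582
true dip = arctan 0.9582 = 43.78°

43.8°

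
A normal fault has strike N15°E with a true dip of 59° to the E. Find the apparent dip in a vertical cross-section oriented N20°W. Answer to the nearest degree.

44°

Angle between strike (N15°E) and section (N20°W): β = 35°.
tan α = tan 59° × sin 35° = 1.6643 × 0.5736 = 0.9546
α = arctan(0.9546) = 43.67°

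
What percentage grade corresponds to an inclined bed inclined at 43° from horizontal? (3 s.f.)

93.3%

grade % = 100 × tan 43° = 100 × 0.9325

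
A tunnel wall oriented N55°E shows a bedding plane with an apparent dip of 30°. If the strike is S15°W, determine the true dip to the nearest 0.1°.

41.9°

β = acute angle between strike S15°W and section N55°E = 40°.
tan δ = tan α / sin β = tan 30° / sin 40° = 0.5774 / 0.6428 = 0.8982
δ = arctan(0.8982) = 41.93°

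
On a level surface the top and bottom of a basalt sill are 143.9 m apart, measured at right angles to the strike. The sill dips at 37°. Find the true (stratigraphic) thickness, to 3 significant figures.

86.6 m

True thickness t = w · sin(dip) = 143.9 × sin 37°
t = 143.9 × 0.6018 = 86.601 m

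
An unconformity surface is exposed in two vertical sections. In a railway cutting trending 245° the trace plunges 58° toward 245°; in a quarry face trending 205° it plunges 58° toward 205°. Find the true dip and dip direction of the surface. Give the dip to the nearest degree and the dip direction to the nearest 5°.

true dip 60°, dip direction 225°

Represent each trace as a vector plunging at its apparent dip toward its trend (east-north-up frame): v₁ = (-0.480, -0.224, -0.848), v₂ = (-0.224, -0.480, -0.848).
The plane normal is n = v₁ × v₂ ∝ (-0.217, -0.217, 0.181).
True dip = arccos(n_z / |n|) = arccos(0.5063) = 59.6°.
Dip direction = atan2(-0.217, -0.217) = 225° (azimuth of n's horizontal projection).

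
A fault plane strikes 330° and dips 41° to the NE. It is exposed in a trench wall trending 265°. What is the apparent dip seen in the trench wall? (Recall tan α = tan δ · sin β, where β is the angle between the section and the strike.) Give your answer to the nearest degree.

The strike is 330° and the section trends 265°; the acute angle between them is β = 65°.
tan(apparent dip) = tan 41° · sin 65° = 0.7878
apparent dip = arctan 0.7878 = 38.23°

38°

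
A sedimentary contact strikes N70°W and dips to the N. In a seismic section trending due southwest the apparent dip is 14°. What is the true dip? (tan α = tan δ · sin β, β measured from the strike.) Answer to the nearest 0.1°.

The section is 65° from the strike.
tan δ = tan α / sin β = tan 14° / sin 65° = 0.2493 / 0.9063 = 0.2751
δ = arctan(0.2751) = 15.38°

15.4°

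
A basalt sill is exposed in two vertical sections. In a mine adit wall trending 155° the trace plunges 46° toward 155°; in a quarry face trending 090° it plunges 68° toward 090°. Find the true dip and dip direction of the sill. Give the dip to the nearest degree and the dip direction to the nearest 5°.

Represent each trace as a vector plunging at its apparent dip toward its trend (east-north-up frame): v₁ = (0.294, -0.630, -0.719), v₂ = (0.375, 0.000, -0.927).
Cross product v₁ × v₂ gives the pole to the plane: n ∝ (0.584, 0.003, 0.236).
Dip δ = arctan(|n_h|/n_z) = arctan(0.584/0.236) = 68.0°.
Dip direction = atan2(0.584, 0.003) = 90° (azimuth of n's horizontal projection).

true dip 68°, dip direction 090°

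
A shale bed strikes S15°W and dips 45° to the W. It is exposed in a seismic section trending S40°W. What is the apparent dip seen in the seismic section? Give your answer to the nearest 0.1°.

The section lies 25° from the strike.
tan(apparent dip) = tan 45° · sin 25° = 0.4226
apparent dip = arctan 0.4226 = 22.91°

22.9°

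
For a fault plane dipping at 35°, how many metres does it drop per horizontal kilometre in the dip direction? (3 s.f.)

drop per km = 1000 × tan 35° = 1000 × 0.7002

700 m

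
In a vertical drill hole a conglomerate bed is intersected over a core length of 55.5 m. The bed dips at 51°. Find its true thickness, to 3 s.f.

True thickness t = h · cos(dip) = 55.5 × cos 51°
t = 55.5 × 0.6293 = 34.927 m

34.9 m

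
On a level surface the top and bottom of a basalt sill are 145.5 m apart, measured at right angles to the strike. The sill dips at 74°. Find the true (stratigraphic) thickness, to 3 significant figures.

True thickness t = w · sin(dip) = 145.5 × sin 74°
t = 145.5 × 0.9613 = 139.864 m

140 m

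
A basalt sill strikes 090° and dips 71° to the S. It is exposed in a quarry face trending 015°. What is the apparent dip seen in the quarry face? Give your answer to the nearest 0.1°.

70.4°

The section lies 75° from the strike.
tan α = tan 71° × sin 75° = 2.9042 × 0.9659 = 2.8053
α = arctan(2.8053) = 70.38°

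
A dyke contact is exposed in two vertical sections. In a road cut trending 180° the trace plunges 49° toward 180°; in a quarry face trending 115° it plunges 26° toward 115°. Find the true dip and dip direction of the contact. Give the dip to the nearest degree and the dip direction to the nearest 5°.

true dip 49°, dip direction 180°

The two traces are lines in the plane: v₁ = (sin 180°·cos 49°, cos 180°·cos 49°, −sin 49°), v₂ = (sin 115°·cos 26°, cos 115°·cos 26°, −sin 26°).
Cross product v₁ × v₂ gives the pole to the plane: n ∝ (0.001, -0.615, 0.534).
True dip = arccos(n_z / |n|) = arccos(0.6561) = 49.0°.
The horizontal component of n points toward azimuth atan2(n_x, n_y) = 180°, the dip direction.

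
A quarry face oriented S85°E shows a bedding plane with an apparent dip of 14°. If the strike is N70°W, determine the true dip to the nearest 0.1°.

43.9°

β = acute angle between strike N70°W and section S85°E = 15°.
tan δ = tan α / sin β = tan 14° / sin 15° = 0.2493 / 0.2588 = 0.9633
δ = arctan(0.9633) = 43.93°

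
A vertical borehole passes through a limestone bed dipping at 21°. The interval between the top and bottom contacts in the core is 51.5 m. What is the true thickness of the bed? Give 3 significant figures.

True thickness t = h · cos(dip) = 51.5 × cos 21°
t = 51.5 × 0.9336 = 48.079 m

48.1 m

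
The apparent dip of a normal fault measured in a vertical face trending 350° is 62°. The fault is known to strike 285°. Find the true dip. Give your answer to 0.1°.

The section is 65° from the strike.
tan(true dip) = tan 62° / sin 65° = 2.0752
δ = arctan(2.0752) = 64.27°

64.3°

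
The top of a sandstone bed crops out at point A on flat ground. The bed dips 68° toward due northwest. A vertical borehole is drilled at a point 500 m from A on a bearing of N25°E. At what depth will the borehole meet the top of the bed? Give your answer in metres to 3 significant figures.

The hole lies 70° from the dip direction, so the down-dip offset is 500 × cos 70° = 171.01 m.
Depth = down-dip offset × tan(dip) = 171.01 × tan 68° = 171.01 × 2.4751
Depth = 423.26 m

423 m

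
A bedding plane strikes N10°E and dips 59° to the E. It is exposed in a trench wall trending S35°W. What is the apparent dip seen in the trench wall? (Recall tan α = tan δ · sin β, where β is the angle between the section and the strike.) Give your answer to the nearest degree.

35°

The section lies 25° from the strike.
tan α = tan 59° × sin 25° = 1.6643 × 0.4226 = 0.7034
α = arctan(0.7034) = 35.12°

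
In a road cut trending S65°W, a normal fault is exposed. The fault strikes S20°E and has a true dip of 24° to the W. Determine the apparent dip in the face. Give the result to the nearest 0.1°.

23.9°

The strike is S20°E and the section trends S65°W; the acute angle between them is β = 85°.
tan α = tan 24° × sin 85° = 0.4452 × 0.9962 = 0.4435
apparent dip = arctan 0.4435 = 23.92°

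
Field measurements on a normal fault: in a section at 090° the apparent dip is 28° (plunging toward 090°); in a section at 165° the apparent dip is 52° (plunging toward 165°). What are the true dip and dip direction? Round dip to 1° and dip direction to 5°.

Represent each trace as a vector plunging at its apparent dip toward its trend (east-north-up frame): v₁ = (0.883, 0.000, -0.469), v₂ = (0.159, -0.595, -0.788).
n = v₁ × v₂ = (0.279, -0.621, 0.525) (taken with n_z > 0).
tan δ = √(n_x²+n_y²)/n_z = 0.681/0.525, so δ = 52.4°.
Dip direction = atan2(0.279, -0.621) = 156° (azimuth of n's horizontal projection).

true dip 52°, dip direction 155°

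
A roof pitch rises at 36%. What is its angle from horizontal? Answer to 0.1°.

19.8°

tan θ = 36/100 = 0.3600
θ = arctan(0.3600) = 19.80°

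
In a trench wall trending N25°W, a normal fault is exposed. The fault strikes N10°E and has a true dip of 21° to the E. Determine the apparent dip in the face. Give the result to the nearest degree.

The strike is N10°E and the section trends N25°W; the acute angle between them is β = 35°.
tan α = tan 21° × sin 35° = 0.3839 × 0.5736 = 0.2202
apparent dip = arctan 0.2202 = 12.42°

12°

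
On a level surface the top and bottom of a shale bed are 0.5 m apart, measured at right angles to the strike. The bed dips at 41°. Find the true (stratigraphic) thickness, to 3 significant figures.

True thickness t = w · sin(dip) = 0.5 × sin 41°
t = 0.5 × 0.6561 = 0.328 m

0.328 m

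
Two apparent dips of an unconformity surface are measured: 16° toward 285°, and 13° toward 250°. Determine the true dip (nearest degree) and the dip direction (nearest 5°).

true dip 16°, dip direction 285°

The two traces are lines in the plane: v₁ = (sin 285°·cos 16°, cos 285°·cos 16°, −sin 16°), v₂ = (sin 250°·cos 13°, cos 250°·cos 13°, −sin 13°).
Cross product v₁ × v₂ gives the pole to the plane: n ∝ (-0.148, 0.044, 0.537).
tan δ = √(n_x²+n_y²)/n_z = 0.154/0.537, so δ = 16.0°.
Dip direction = azimuth of (n_x, n_y) = atan2(-0.148, 0.044) = 286°.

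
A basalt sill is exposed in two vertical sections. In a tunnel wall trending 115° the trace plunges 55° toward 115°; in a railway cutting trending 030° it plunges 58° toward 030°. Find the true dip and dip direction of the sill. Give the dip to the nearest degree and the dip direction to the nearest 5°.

Represent each trace as a vector plunging at its apparent dip toward its trend (east-north-up frame): v₁ = (0.520, -0.242, -0.819), v₂ = (0.265, 0.459, -0.848).
The plane normal is n = v₁ × v₂ ∝ (0.581, 0.224, 0.303).
tan δ = √(n_x²+n_y²)/n_z = 0.623/0.303, so δ = 64.1°.
The horizontal component of n points toward azimuth atan2(n_x, n_y) = 69°, the dip direction.

true dip 64°, dip direction 070°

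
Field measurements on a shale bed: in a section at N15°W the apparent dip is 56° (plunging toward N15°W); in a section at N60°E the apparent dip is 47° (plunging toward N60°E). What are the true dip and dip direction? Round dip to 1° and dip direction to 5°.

Each apparent-dip line lies in the plane. As unit vectors (x east, y north, z up), v₁ plunges 56°→N15°W and v₂ plunges 47°→N60°E.
n = v₁ × v₂ = (0.112, 0.596, 0.368) (taken with n_z > 0).
Dip δ = arctan(|n_h|/n_z) = arctan(0.606/0.368) = 58.7°.
The horizontal component of n points toward azimuth atan2(n_x, n_y) = 11°, the dip direction.

true dip 59°, dip direction 010°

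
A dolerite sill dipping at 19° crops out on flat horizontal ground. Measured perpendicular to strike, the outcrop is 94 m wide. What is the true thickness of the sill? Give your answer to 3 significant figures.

True thickness t = w · sin(dip) = 94 × sin 19°
t = 94 × 0.3256 = 30.603 m

30.6 m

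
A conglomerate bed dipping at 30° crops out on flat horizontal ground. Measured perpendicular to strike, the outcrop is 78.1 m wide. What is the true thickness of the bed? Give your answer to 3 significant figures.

39.0 m

True thickness t = w · sin(dip) = 78.1 × sin 30°
t = 78.1 × 0.5000 = 39.050 m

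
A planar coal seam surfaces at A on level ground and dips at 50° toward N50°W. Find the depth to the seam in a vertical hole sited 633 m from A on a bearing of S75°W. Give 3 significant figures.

The hole lies 55° from the dip direction, so the down-dip offset is 633 × cos 55° = 363.07 m.
Depth = down-dip offset × tan(dip) = 363.07 × tan 50° = 363.07 × 1.1918
Depth = 432.69 m

433 m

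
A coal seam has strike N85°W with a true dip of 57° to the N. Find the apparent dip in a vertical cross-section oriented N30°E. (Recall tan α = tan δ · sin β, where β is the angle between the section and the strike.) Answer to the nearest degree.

The section lies 65° from the strike.
tan(apparent dip) = tan 57° · sin 65° = 1.3956
apparent dip = arctan 1.3956 = 54.38°

54°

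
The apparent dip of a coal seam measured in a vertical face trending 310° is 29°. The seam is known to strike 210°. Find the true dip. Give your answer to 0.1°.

29.4°

The section is 80° from the strike.
tan δ = tan α / sin β = tan 29° / sin 80° = 0.5543 / 0.9848 = 0.5629
true dip = arctan 0.5629 = 29.37°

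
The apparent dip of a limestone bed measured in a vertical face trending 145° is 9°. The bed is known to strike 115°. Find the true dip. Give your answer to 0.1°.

The section is 30° from the strike.
tan δ = tan α / sin β = tan 9° / sin 30° = 0.1584 / 0.5000 = 0.3168
δ = arctan(0.3168) = 17.58°

17.6°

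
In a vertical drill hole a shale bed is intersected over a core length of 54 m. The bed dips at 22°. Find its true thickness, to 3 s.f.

50.1 m

True thickness t = h · cos(dip) = 54 × cos 22°
t = 54 × 0.9272 = 50.068 m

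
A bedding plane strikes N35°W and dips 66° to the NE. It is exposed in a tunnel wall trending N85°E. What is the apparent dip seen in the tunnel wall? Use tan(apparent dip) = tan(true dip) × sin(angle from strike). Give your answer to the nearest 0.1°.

The section lies 60° from the strike.
tan α = tan 66° × sin 60° = 2.2460 × 0.8660 = 1.9451
apparent dip = arctan 1.9451 = 62.79°

62.8°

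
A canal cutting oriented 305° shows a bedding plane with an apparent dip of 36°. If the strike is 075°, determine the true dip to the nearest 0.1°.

43.5°

The section is 50° from the strike.
tan δ = tan α / sin β = tan 36° / sin 50° = 0.7265 / 0.7660 = 0.9484
true dip = arctan 0.9484 = 43.48°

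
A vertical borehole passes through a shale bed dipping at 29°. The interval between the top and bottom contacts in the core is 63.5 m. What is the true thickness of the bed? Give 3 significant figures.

True thickness t = h · cos(dip) = 63.5 × cos 29°
t = 63.5 × 0.8746 = 55.538 m

55.5 m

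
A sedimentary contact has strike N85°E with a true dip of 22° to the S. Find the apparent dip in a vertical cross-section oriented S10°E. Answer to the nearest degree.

22°

The section lies 85° from the strike.
tan(apparent dip) = tan 22° · sin 85° = 0.4025
apparent dip = arctan 0.4025 = 21.92°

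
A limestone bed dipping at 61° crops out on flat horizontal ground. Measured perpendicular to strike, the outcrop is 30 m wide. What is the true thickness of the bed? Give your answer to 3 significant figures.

True thickness t = w · sin(dip) = 30 × sin 61°
t = 30 × 0.8746 = 26.239 m

26.2 m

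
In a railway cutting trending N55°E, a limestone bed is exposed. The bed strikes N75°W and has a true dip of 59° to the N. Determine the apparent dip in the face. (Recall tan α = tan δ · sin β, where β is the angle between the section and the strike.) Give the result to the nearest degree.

The section lies 50° from the strike.
tan α = tan 59° × sin 50° = 1.6643 × 0.7660 = 1.2749
α = arctan(1.2749) = 51.89°

52°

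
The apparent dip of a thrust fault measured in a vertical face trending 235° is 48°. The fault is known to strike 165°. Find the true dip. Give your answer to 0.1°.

β = acute angle between strike 165° and section 235° = 70°.
tan δ = tan α / sin β = tan 48° / sin 70° = 1.1106 / 0.9397 = 1.1819
δ = arctan(1.1819) = 49.77°

49.8°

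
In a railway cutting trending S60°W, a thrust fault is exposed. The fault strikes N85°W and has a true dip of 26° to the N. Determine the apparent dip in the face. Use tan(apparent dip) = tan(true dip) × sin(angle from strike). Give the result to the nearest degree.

16°

The strike is N85°W and the section trends S60°W; the acute angle between them is β = 35°.
tan(apparent dip) = tan 26° · sin 35° = 0.2798
apparent dip = arctan 0.2798 = 15.63°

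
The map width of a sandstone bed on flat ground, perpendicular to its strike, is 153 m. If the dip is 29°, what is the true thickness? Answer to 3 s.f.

74.2 m

True thickness t = w · sin(dip) = 153 × sin 29°
t = 153 × 0.4848 = 74.176 m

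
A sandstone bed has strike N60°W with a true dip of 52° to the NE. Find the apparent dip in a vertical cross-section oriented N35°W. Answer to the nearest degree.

The strike is N60°W and the section trends N35°W; the acute angle between them is β = 25°.
tan(apparent dip) = tan 52° · sin 25° = 0.5409
α = arctan(0.5409) = 28.41°

28°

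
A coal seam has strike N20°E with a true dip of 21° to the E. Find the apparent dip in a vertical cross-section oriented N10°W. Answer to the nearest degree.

11°

The strike is N20°E and the section trends N10°W; the acute angle between them is β = 30°.
tan(apparent dip) = tan 21° · sin 30° = 0.1919
apparent dip = arctan 0.1919 = 10.86°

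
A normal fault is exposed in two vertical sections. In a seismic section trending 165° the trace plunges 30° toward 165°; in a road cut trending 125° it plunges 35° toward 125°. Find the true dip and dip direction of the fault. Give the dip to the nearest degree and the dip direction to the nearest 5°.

true dip 35°, dip direction 130°

Represent each trace as a vector plunging at its apparent dip toward its trend (east-north-up frame): v₁ = (0.224, -0.837, -0.500), v₂ = (0.671, -0.470, -0.574).
Cross product v₁ × v₂ gives the pole to the plane: n ∝ (0.245, -0.207, 0.456).
Dip δ = arctan(|n_h|/n_z) = arctan(0.321/0.456) = 35.1°.
The horizontal component of n points toward azimuth atan2(n_x, n_y) = 130°, the dip direction.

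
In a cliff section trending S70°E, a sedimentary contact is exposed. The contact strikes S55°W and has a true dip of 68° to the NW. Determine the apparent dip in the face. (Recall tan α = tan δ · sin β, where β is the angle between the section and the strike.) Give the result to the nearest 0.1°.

63.7°

Angle between strike (S55°W) and section (S70°E): β = 55°.
tan α = tan 68° × sin 55° = 2.4751 × 0.8192 = 2.0275
α = arctan(2.0275) = 63.75°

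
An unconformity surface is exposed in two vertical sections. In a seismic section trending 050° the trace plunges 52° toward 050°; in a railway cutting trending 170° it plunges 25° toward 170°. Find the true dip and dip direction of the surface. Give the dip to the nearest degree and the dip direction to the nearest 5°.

Represent each trace as a vector plunging at its apparent dip toward its trend (east-north-up frame): v₁ = (0.472, 0.396, -0.788), v₂ = (0.157, -0.893, -0.423).
n = v₁ × v₂ = (0.871, -0.075, 0.483) (taken with n_z > 0).
Dip δ = arctan(|n_h|/n_z) = arctan(0.874/0.483) = 61.1°.
The horizontal component of n points toward azimuth atan2(n_x, n_y) = 95°, the dip direction.

true dip 61°, dip direction 095°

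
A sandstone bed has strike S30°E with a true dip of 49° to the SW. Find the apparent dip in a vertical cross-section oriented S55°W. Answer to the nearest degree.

49°

The section lies 85° from the strike.
tan α = tan 49° × sin 85° = 1.1504 × 0.9962 = 1.1460
apparent dip = arctan 1.1460 = 48.89°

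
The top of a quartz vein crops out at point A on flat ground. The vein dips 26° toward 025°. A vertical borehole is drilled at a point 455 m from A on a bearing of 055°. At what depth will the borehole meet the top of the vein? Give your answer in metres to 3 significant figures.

The hole lies 30° from the dip direction, so the down-dip offset is 455 × cos 30° = 394.04 m.
Depth = down-dip offset × tan(dip) = 394.04 × tan 26° = 394.04 × 0.4877
Depth = 192.19 m

192 m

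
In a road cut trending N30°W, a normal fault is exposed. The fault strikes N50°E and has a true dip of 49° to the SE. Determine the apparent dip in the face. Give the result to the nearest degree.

49°

The strike is N50°E and the section trends N30°W; the acute angle between them is β = 80°.
tan(apparent dip) = tan 49° · sin 80° = 1.1329
α = arctan(1.1329) = 48.57°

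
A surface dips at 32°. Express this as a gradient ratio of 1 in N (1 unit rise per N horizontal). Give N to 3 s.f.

1 : N means tan θ = 1/N, so N = 1/tan 32° = 1/0.6249

1 in 1.60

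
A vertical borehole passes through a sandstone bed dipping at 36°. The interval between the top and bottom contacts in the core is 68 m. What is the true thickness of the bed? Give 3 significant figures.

True thickness t = h · cos(dip) = 68 × cos 36°
t = 68 × 0.8090 = 55.013 m

55.0 m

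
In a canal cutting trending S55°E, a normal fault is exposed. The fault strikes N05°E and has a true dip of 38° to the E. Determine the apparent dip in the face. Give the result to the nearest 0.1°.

The section lies 60° from the strike.
tan α = tan 38° × sin 60° = 0.7813 × 0.8660 = 0.6766
apparent dip = arctan 0.6766 = 34.08°

34.1°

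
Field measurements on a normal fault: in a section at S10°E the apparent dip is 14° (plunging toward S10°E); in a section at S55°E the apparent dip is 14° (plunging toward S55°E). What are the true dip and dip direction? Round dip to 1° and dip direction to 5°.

The two traces are lines in the plane: v₁ = (sin 170°·cos 14°, cos 170°·cos 14°, −sin 14°), v₂ = (sin 125°·cos 14°, cos 125°·cos 14°, −sin 14°).
The plane normal is n = v₁ × v₂ ∝ (0.097, -0.152, 0.666).
tan δ = √(n_x²+n_y²)/n_z = 0.180/0.666, so δ = 15.1°.
Dip direction = azimuth of (n_x, n_y) = atan2(0.097, -0.152) = 148°.

true dip 15°, dip direction 150°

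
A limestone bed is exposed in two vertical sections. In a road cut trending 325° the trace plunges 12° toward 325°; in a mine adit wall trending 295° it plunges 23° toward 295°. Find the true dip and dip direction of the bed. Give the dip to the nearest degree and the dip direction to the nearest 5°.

true dip 28°, dip direction 260°

Each apparent-dip line lies in the plane. As unit vectors (x east, y north, z up), v₁ plunges 12°→325° and v₂ plunges 23°→295°.
Cross product v₁ × v₂ gives the pole to the plane: n ∝ (-0.232, -0.046, 0.450).
True dip = arccos(n_z / |n|) = arccos(0.8851) = 27.7°.
Dip direction = atan2(-0.232, -0.046) = 259° (azimuth of n's horizontal projection).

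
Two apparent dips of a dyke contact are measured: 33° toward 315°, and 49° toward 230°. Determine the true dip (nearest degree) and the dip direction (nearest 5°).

true dip 52°, dip direction 255°

Represent each trace as a vector plunging at its apparent dip toward its trend (east-north-up frame): v₁ = (-0.593, 0.593, -0.545), v₂ = (-0.503, -0.422, -0.755).
Cross product v₁ × v₂ gives the pole to the plane: n ∝ (-0.677, -0.174, 0.548).
Dip δ = arctan(|n_h|/n_z) = arctan(0.699/0.548) = 51.9°.
Dip direction = azimuth of (n_x, n_y) = atan2(-0.677, -0.174) = 256°.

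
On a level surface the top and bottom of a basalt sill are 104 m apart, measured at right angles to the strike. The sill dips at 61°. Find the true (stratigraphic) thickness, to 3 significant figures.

True thickness t = w · sin(dip) = 104 × sin 61°
t = 104 × 0.8746 = 90.960 m

91.0 m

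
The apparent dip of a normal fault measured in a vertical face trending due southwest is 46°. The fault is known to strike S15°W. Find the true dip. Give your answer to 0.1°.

64.2°

The section is 30° from the strike.
tan δ = tan α / sin β = tan 46° / sin 30° = 1.0355 / 0.5000 = 2.0711
true dip = arctan 2.0711 = 64.23°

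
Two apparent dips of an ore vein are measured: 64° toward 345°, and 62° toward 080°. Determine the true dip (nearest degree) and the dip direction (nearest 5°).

The two traces are lines in the plane: v₁ = (sin 345°·cos 64°, cos 345°·cos 64°, −sin 64°), v₂ = (sin 80°·cos 62°, cos 80°·cos 62°, −sin 62°).
The plane normal is n = v₁ × v₂ ∝ (0.301, 0.516, 0.205).
Dip δ = arctan(|n_h|/n_z) = arctan(0.597/0.205) = 71.0°.
Dip direction = atan2(0.301, 0.516) = 30° (azimuth of n's horizontal projection).

true dip 71°, dip direction 030°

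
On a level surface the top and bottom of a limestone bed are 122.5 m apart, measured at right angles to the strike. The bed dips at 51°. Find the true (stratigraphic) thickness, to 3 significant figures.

True thickness t = w · sin(dip) = 122.5 × sin 51°
t = 122.5 × 0.7771 = 95.200 m

95.2 m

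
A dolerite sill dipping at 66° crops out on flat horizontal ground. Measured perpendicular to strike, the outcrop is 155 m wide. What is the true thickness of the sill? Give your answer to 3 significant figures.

142 m

True thickness t = w · sin(dip) = 155 × sin 66°
t = 155 × 0.9135 = 141.600 m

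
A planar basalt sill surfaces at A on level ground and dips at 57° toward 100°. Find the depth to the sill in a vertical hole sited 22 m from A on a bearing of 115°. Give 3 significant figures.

The hole lies 15° from the dip direction, so the down-dip offset is 22 × cos 15° = 21.25 m.
Depth = down-dip offset × tan(dip) = 21.25 × tan 57° = 21.25 × 1.5399
Depth = 32.72 m

32.7 m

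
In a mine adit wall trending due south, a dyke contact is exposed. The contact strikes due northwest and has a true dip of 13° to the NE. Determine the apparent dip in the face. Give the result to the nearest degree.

Angle between strike (due northwest) and section (due south): β = 45°.
tan α = tan 13° × sin 45° = 0.2309 × 0.7071 = 0.1632
apparent dip = arctan 0.1632 = 9.27°

9°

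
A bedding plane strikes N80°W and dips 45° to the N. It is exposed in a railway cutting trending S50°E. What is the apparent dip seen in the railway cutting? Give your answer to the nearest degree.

27°

Angle between strike (N80°W) and section (S50°E): β = 30°.
tan α = tan 45° × sin 30° = 1.0000 × 0.5000 = 0.5000
apparent dip = arctan 0.5000 = 26.57°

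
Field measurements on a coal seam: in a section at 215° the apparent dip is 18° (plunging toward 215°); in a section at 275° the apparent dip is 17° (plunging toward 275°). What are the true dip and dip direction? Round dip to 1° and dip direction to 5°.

Represent each trace as a vector plunging at its apparent dip toward its trend (east-north-up frame): v₁ = (-0.546, -0.779, -0.309), v₂ = (-0.953, 0.083, -0.292).
Cross product v₁ × v₂ gives the pole to the plane: n ∝ (-0.254, -0.135, 0.788).
tan δ = √(n_x²+n_y²)/n_z = 0.287/0.788, so δ = 20.0°.
Dip direction = atan2(-0.254, -0.135) = 242° (azimuth of n's horizontal projection).

true dip 20°, dip direction 240°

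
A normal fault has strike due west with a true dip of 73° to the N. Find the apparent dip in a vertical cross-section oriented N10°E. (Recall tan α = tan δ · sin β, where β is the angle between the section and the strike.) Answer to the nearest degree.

Angle between strike (due west) and section (N10°E): β = 80°.
tan α = tan 73° × sin 80° = 3.2709 × 0.9848 = 3.2212
apparent dip = arctan 3.2212 = 72.75°

73°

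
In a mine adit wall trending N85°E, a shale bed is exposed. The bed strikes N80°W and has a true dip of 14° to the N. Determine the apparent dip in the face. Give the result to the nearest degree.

Angle between strike (N80°W) and section (N85°E): β = 15°.
tan(apparent dip) = tan 14° · sin 15° = 0.0645
apparent dip = arctan 0.0645 = 3.69°

4°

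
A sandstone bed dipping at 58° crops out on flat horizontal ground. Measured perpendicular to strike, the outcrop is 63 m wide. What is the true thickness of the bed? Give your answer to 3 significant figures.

True thickness t = w · sin(dip) = 63 × sin 58°
t = 63 × 0.8480 = 53.427 m

53.4 m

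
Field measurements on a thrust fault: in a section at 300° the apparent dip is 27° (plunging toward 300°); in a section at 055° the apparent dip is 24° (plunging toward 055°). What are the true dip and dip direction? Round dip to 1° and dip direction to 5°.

true dip 42°, dip direction 355°

Each apparent-dip line lies in the plane. As unit vectors (x east, y north, z up), v₁ plunges 27°→300° and v₂ plunges 24°→055°.
n = v₁ × v₂ = (-0.057, 0.654, 0.738) (taken with n_z > 0).
Dip δ = arctan(|n_h|/n_z) = arctan(0.656/0.738) = 41.6°.
Dip direction = atan2(-0.057, 0.654) = 355° (azimuth of n's horizontal projection).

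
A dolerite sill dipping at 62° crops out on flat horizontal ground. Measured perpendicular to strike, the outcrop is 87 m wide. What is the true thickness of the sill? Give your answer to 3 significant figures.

76.8 m

True thickness t = w · sin(dip) = 87 × sin 62°
t = 87 × 0.8829 = 76.816 m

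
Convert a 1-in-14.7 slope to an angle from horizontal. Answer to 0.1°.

tan θ = 1/14.7 = 0.0680
θ = arctan(0.0680) = 3.89°

3.9°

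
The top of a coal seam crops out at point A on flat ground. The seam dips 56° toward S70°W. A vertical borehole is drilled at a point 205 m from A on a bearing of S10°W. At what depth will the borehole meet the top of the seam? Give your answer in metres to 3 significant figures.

The hole lies 60° from the dip direction, so the down-dip offset is 205 × cos 60° = 102.50 m.
Depth = down-dip offset × tan(dip) = 102.50 × tan 56° = 102.50 × 1.4826
Depth = 151.96 m

152 m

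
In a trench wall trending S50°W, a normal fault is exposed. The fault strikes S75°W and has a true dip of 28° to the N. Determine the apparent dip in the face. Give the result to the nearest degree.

The strike is S75°W and the section trends S50°W; the acute angle between them is β = 25°.
tan α = tan 28° × sin 25° = 0.5317 × 0.4226 = 0.2247
α = arctan(0.2247) = 12.66°

13°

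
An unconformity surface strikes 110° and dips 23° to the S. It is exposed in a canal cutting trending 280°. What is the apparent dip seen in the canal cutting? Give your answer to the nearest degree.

The strike is 110° and the section trends 280°; the acute angle between them is β = 10°.
tan α = tan 23° × sin 10° = 0.4245 × 0.1736 = 0.0737
apparent dip = arctan 0.0737 = 4.22°

4°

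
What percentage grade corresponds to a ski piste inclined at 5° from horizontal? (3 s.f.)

grade % = 100 × tan 5° = 100 × 0.0875

8.75%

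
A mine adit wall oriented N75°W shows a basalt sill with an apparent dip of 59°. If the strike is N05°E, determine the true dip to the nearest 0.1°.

59.4°

β = acute angle between strike N05°E and section N75°W = 80°.
tan(true dip) = tan 59° / sin 80° = 1.6900
true dip = arctan 1.6900 = 59.39°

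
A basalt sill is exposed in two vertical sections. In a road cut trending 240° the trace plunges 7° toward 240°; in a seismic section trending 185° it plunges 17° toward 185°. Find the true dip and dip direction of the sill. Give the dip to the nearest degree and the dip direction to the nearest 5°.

true dip 17°, dip direction 175°

Represent each trace as a vector plunging at its apparent dip toward its trend (east-north-up frame): v₁ = (-0.860, -0.496, -0.122), v₂ = (-0.083, -0.953, -0.292).
n = v₁ × v₂ = (0.029, -0.241, 0.778) (taken with n_z > 0).
Dip δ = arctan(|n_h|/n_z) = arctan(0.243/0.778) = 17.3°.
Dip direction = atan2(0.029, -0.241) = 173° (azimuth of n's horizontal projection).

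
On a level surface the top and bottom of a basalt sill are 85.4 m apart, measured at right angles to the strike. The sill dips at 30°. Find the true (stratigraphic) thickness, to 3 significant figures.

42.7 m

True thickness t = w · sin(dip) = 85.4 × sin 30°
t = 85.4 × 0.5000 = 42.700 m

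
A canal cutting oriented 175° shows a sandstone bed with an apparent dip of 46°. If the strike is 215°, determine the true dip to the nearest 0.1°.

β = acute angle between strike 215° and section 175° = 40°.
tan δ = tan α / sin β = tan 46° / sin 40° = 1.0355 / 0.6428 = 1.6110
δ = arctan(1.6110) = 58.17°

58.2°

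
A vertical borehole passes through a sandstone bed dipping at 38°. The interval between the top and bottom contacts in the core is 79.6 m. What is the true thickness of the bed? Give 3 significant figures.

True thickness t = h · cos(dip) = 79.6 × cos 38°
t = 79.6 × 0.7880 = 62.726 m

62.7 m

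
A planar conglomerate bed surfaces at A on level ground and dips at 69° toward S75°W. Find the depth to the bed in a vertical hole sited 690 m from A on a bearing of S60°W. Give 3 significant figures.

The hole lies 15° from the dip direction, so the down-dip offset is 690 × cos 15° = 666.49 m.
Depth = down-dip offset × tan(dip) = 666.49 × tan 69° = 666.49 × 2.6051
Depth = 1736.26 m

1740 m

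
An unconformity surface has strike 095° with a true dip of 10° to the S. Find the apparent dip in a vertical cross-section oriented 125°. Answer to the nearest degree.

5°

The section lies 30° from the strike.
tan α = tan 10° × sin 30° = 0.1763 × 0.5000 = 0.0882
apparent dip = arctan 0.0882 = 5.04°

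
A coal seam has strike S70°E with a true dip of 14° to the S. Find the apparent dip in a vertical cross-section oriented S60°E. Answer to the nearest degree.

The section lies 10° from the strike.
tan α = tan 14° × sin 10° = 0.2493 × 0.1736 = 0.0433
α = arctan(0.0433) = 2.48°

2°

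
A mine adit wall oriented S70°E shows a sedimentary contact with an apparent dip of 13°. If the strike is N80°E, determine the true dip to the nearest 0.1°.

24.8°

The section is 30° from the strike.
tan(true dip) = tan 13° / sin 30° = 0.4617
true dip = arctan 0.4617 = 24.78°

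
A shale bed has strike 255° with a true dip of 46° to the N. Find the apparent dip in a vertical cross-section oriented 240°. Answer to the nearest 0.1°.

15.0°

The strike is 255° and the section trends 240°; the acute angle between them is β = 15°.
tan α = tan 46° × sin 15° = 1.0355 × 0.2588 = 0.2680
apparent dip = arctan 0.2680 = 15.00°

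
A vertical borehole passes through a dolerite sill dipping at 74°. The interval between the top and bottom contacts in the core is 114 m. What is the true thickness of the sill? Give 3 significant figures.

31.4 m

True thickness t = h · cos(dip) = 114 × cos 74°
t = 114 × 0.2756 = 31.423 m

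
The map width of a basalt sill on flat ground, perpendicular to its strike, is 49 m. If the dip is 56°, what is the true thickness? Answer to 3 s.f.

True thickness t = w · sin(dip) = 49 × sin 56°
t = 49 × 0.8290 = 40.623 m

40.6 m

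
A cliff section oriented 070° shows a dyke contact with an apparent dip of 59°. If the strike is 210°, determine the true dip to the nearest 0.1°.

β = acute angle between strike 210° and section 070° = 40°.
tan(true dip) = tan 59° / sin 40° = 2.5892
true dip = arctan 2.5892 = 68.88°

68.9°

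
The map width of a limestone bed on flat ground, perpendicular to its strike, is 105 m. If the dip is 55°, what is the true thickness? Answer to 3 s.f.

86.0 m

True thickness t = w · sin(dip) = 105 × sin 55°
t = 105 × 0.8192 = 86.011 m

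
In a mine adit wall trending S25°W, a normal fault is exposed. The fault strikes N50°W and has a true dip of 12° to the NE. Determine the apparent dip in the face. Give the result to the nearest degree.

12°

The section lies 75° from the strike.
tan(apparent dip) = tan 12° · sin 75° = 0.2053
α = arctan(0.2053) = 11.60°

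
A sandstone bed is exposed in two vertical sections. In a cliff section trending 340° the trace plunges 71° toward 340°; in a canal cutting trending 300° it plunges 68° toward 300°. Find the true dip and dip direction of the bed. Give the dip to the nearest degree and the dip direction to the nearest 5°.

The two traces are lines in the plane: v₁ = (sin 340°·cos 71°, cos 340°·cos 71°, −sin 71°), v₂ = (sin 300°·cos 68°, cos 300°·cos 68°, −sin 68°).
Cross product v₁ × v₂ gives the pole to the plane: n ∝ (-0.107, 0.204, 0.078).
tan δ = √(n_x²+n_y²)/n_z = 0.230/0.078, so δ = 71.2°.
Dip direction = atan2(-0.107, 0.204) = 332° (azimuth of n's horizontal projection).

true dip 71°, dip direction 330°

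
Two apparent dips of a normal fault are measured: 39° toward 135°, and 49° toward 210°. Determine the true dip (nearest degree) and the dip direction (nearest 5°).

true dip 52°, dip direction 185°

Each apparent-dip line lies in the plane. As unit vectors (x east, y north, z up), v₁ plunges 39°→135° and v₂ plunges 49°→210°.
The plane normal is n = v₁ × v₂ ∝ (-0.057, -0.621, 0.492).
Dip δ = arctan(|n_h|/n_z) = arctan(0.624/0.492) = 51.7°.
The horizontal component of n points toward azimuth atan2(n_x, n_y) = 185°, the dip direction.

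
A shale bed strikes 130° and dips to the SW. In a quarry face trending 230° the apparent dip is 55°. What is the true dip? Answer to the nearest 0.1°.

The section is 80° from the strike.
tan(true dip) = tan 55° / sin 80° = 1.4502
true dip = arctan 1.4502 = 55.41°

55.4°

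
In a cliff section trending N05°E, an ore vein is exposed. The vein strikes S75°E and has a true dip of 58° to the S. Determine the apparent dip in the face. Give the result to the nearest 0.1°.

Angle between strike (S75°E) and section (N05°E): β = 80°.
tan α = tan 58° × sin 80° = 1.6003 × 0.9848 = 1.5760
α = arctan(1.5760) = 57.60°

57.6°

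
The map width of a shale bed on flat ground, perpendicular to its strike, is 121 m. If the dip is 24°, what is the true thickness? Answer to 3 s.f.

True thickness t = w · sin(dip) = 121 × sin 24°
t = 121 × 0.4067 = 49.215 m

49.2 m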